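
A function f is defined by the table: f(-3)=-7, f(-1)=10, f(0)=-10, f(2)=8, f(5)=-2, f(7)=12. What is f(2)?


Reading from the table at x = 2

8


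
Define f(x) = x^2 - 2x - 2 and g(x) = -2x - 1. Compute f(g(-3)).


g(-3) = 5
f(5) = 1*(5)^2 - 2*(5) - 2 = 13

13


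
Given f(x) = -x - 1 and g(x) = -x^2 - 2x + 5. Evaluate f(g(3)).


g(3) = -10
f(-10) = 9

9


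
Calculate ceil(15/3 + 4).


15/3 = 5
5 + 4 = 9
ceil(9) = 9

9


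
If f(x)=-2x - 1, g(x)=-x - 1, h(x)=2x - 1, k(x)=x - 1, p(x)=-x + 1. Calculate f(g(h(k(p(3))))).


p(3) = -2
k(-2) = -3
h(-3) = -7
g(-7) = 6
f(6) = -13

-13


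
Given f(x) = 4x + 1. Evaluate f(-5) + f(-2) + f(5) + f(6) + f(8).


f(-5) = -19
f(-2) = -7
f(5) = 21
f(6) = 25
f(8) = 33
Sum = 53

53


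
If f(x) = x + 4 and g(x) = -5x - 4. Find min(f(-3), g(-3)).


f(-3) = 1
g(-3) = 11
min = 1

1


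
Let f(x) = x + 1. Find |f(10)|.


f(10) = 11
|11| = 11

11


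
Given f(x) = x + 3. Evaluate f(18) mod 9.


f(18) = 21
21 mod 9 = 3

3


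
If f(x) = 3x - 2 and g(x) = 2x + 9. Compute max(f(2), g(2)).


f(2) = 4
g(2) = 13
max = 13

13


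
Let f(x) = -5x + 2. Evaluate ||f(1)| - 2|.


f(1) = -3
|-3| = 3
|3 - 2| = 1

1


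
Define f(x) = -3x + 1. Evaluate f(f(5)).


43


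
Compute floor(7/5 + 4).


7/5 = 1.4
1.4 + 4 = 5.4
floor(5.4) = 5

5


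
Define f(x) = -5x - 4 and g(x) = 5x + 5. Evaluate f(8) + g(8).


f(8) = -44
g(8) = 45
Sum = 1

1


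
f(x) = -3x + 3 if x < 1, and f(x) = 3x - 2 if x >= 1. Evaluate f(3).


7


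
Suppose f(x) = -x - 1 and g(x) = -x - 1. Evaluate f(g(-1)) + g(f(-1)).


-2


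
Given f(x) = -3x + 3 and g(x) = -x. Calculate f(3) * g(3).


f(3) = -6
g(3) = -3
Product = 18

18


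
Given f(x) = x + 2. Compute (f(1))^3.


f(1) = 3
(3)^3 = 27

27


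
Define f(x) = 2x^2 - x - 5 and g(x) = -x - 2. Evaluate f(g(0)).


g(0) = -2
f(-2) = 2*(-2)^2 - 1*(-2) - 5 = 5

5


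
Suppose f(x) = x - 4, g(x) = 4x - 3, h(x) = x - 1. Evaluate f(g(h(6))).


h(6) = 5
g(5) = 17
f(17) = 13

13


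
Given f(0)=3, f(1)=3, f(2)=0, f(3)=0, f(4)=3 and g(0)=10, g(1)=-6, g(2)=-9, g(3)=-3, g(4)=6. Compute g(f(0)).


f(0) = 3
g(3) = -3

-3


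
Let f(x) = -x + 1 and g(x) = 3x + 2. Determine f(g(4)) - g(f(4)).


f(g(4)) = -13
g(f(4)) = -7
Difference = -6

-6


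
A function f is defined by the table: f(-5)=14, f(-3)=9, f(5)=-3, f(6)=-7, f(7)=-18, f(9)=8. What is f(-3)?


Reading from the table at x = -3

9


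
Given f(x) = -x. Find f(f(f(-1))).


f(-1) = 1
f(1) = -1
f(-1) = 1

1


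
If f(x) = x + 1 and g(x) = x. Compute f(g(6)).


g(6) = 6
f(6) = 7

7


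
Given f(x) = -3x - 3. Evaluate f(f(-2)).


-12


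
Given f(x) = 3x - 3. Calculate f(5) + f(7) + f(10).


f(5) = 12
f(7) = 18
f(10) = 27
Sum = 57

57


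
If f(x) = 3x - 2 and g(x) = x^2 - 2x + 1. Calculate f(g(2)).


g(2) = 1
f(1) = 1

1


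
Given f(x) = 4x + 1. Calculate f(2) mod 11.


f(2) = 9
9 mod 11 = 9

9


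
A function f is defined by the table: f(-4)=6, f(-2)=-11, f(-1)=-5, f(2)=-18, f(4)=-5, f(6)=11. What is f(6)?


11


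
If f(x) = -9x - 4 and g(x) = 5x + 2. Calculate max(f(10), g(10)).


52


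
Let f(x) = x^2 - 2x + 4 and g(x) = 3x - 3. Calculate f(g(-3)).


g(-3) = -12
f(-12) = 1*(-12)^2 - 2*(-12) + 4 = 172

172


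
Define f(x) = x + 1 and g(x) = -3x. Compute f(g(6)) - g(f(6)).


f(g(6)) = -17
g(f(6)) = -21
Difference = 4

4


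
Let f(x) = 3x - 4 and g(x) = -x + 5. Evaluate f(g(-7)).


32


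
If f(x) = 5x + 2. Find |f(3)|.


f(3) = 17
|17| = 17

17


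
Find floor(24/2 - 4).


24/2 = 12
12 - 4 = 8
floor(8) = 8

8


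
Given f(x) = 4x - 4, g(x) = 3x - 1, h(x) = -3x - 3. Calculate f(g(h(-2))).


h(-2) = 3
g(3) = 8
f(8) = 28

28


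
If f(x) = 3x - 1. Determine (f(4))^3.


f(4) = 11
(11)^3 = 1331

1331


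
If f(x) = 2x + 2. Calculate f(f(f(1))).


22


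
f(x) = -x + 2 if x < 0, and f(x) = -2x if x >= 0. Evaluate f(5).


5 satisfies x >= 0
f(5) = -10

-10


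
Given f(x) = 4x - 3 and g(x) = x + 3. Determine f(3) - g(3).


f(3) = 9
g(3) = 6
Difference = 3

3


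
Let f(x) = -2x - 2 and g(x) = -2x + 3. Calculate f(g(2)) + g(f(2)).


f(g(2)) = 0
g(f(2)) = 15
Sum = 15

15


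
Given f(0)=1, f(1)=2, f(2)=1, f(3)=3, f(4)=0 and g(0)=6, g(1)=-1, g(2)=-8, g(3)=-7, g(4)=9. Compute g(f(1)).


f(1) = 2
g(2) = -8

-8


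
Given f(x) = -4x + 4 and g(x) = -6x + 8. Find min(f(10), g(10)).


f(10) = -36
g(10) = -52
min = -52

-52


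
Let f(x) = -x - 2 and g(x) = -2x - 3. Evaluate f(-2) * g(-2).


0


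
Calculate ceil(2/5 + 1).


2


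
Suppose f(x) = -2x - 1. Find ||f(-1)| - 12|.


f(-1) = 1
|1| = 1
|1 - 12| = 11

11


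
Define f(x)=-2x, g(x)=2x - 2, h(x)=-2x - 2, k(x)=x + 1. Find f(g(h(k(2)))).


k(2) = 3
h(3) = -8
g(-8) = -18
f(-18) = 36

36


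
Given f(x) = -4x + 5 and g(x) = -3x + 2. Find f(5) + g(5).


f(5) = -15
g(5) = -13
Sum = -28

-28


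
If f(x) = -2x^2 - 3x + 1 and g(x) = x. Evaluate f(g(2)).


g(2) = 2
f(2) = (-2)*(2)^2 - 3*(2) + 1 = -13

-13


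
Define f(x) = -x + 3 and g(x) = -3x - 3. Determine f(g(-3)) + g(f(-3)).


f(g(-3)) = -3
g(f(-3)) = -21
Sum = -24

-24


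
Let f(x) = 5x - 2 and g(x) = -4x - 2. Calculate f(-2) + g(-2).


f(-2) = -12
g(-2) = 6
Sum = -6

-6


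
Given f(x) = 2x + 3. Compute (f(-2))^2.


1


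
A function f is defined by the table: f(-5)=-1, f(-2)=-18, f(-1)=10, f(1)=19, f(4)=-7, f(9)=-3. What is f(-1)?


10


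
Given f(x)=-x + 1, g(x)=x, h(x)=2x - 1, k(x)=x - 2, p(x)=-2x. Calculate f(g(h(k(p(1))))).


p(1) = -2
k(-2) = -4
h(-4) = -9
g(-9) = -9
f(-9) = 10

10


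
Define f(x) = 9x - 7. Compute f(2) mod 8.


f(2) = 11
11 mod 8 = 3

3


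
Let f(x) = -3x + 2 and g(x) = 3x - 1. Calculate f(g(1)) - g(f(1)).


f(g(1)) = -4
g(f(1)) = -4
Difference = 0

0


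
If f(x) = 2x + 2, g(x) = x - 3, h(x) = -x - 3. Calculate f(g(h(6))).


h(6) = -9
g(-9) = -12
f(-12) = -22

-22


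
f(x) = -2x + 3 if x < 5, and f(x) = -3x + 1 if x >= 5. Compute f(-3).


-3 satisfies x < 5
f(-3) = 9

9


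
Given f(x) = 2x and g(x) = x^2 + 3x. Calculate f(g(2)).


g(2) = 10
f(10) = 20

20


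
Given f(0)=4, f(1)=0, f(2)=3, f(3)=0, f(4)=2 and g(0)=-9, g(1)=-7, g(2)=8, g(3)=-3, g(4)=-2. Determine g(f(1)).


f(1) = 0
g(0) = -9

-9


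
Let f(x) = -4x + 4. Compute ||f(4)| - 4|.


f(4) = -12
|-12| = 12
|12 - 4| = 8

8


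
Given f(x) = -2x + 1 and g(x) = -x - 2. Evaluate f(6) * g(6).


f(6) = -11
g(6) = -8
Product = 88

88


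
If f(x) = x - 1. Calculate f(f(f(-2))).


-5


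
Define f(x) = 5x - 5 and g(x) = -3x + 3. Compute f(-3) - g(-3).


f(-3) = -20
g(-3) = 12
Difference = -32

-32


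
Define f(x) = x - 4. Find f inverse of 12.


Solve x - 4 = 12
x = (12 + 4) / 1 = 16

16


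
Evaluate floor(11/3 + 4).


11/3 = 3.6667
3.6667 + 4 = 7.6667
floor(7.6667) = 7

7


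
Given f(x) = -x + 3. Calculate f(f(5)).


f(5) = -2
f(-2) = 5

5


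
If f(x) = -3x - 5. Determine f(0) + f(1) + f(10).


f(0) = -5
f(1) = -8
f(10) = -35
Sum = -48

-48


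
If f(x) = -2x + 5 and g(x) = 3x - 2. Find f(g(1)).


3


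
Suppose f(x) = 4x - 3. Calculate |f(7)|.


f(7) = 25
|25| = 25

25


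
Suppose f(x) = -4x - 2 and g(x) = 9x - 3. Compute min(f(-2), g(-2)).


f(-2) = 6
g(-2) = -21
min = -21

-21


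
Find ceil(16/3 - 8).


-2


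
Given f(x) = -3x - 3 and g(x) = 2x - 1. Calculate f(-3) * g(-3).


f(-3) = 6
g(-3) = -7
Product = -42

-42


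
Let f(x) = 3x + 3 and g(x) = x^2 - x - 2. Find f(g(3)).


g(3) = 4
f(4) = 15

15


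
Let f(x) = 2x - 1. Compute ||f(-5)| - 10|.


f(-5) = -11
|-11| = 11
|11 - 10| = 1

1


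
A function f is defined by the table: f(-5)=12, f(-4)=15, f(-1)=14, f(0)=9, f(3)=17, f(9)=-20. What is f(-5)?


Reading from the table at x = -5

12


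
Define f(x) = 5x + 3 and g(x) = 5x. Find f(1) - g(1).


f(1) = 8
g(1) = 5
Difference = 3

3


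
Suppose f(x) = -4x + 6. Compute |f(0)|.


f(0) = 6
|6| = 6

6


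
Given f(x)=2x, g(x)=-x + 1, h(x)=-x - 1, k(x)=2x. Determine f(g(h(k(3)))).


k(3) = 6
h(6) = -7
g(-7) = 8
f(8) = 16

16


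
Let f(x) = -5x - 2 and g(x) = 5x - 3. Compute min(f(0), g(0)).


f(0) = -2
g(0) = -3
min = -3

-3


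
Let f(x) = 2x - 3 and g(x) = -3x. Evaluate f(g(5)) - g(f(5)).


f(g(5)) = -33
g(f(5)) = -21
Difference = -12

-12


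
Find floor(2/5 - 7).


2/5 = 0.4
0.4 - 7 = -6.6
floor(-6.6) = -7

-7


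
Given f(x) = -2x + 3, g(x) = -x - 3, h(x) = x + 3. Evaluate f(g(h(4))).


h(4) = 7
g(7) = -10
f(-10) = 23

23


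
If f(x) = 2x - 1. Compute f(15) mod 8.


f(15) = 29
29 mod 8 = 5

5


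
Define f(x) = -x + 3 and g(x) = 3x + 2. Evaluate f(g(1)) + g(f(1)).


f(g(1)) = -2
g(f(1)) = 8
Sum = 6

6


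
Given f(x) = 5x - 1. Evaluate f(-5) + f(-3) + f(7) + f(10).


f(-5) = -26
f(-3) = -16
f(7) = 34
f(10) = 49
Sum = 41

41


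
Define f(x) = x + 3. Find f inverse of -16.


Solve x + 3 = -16
x = (-16 - 3) / 1 = -19

-19


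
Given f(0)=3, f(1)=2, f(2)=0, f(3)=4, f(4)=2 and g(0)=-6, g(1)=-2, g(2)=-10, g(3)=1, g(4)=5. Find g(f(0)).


f(0) = 3
g(3) = 1

1


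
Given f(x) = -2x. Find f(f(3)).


f(3) = -6
f(-6) = 12

12


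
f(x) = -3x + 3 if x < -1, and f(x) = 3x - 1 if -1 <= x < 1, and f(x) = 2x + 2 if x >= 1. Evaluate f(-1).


-1 satisfies -1 <= x < 1
f(-1) = -4

-4


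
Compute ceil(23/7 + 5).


23/7 = 3.2857
3.2857 + 5 = 8.2857
ceil(8.2857) = 9

9


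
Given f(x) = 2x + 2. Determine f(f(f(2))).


f(2) = 6
f(6) = 14
f(14) = 30

30


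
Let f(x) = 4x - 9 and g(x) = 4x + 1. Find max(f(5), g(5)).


21


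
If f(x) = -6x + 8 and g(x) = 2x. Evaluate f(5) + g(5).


f(5) = -22
g(5) = 10
Sum = -12

-12


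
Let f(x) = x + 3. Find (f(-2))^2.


f(-2) = 1
(1)^2 = 1

1


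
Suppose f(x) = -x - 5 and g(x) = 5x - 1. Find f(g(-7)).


g(-7) = -36
f(-36) = 31

31


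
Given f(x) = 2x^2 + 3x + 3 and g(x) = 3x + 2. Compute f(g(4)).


g(4) = 14
f(14) = 2*(14)^2 + 3*(14) + 3 = 437

437


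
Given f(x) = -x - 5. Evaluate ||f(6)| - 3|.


f(6) = -11
|-11| = 11
|11 - 3| = 8

8


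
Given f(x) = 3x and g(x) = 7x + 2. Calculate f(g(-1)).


g(-1) = -5
f(-5) = -15

-15


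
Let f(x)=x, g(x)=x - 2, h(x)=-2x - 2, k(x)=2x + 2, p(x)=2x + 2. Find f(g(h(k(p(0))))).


p(0) = 2
k(2) = 6
h(6) = -14
g(-14) = -16
f(-16) = -16

-16


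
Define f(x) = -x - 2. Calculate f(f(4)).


f(4) = -6
f(-6) = 4

4


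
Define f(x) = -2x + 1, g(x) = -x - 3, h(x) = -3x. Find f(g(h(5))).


h(5) = -15
g(-15) = 12
f(12) = -23

-23


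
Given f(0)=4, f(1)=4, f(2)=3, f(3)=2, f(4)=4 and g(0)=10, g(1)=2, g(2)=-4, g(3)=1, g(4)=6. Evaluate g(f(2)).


f(2) = 3
g(3) = 1

1


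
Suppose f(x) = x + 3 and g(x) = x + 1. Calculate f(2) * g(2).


f(2) = 5
g(2) = 3
Product = 15

15


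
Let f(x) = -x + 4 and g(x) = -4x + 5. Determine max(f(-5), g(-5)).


f(-5) = 9
g(-5) = 25
max = 25

25


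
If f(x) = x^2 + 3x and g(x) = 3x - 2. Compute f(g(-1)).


g(-1) = -5
f(-5) = 1*(-5)^2 + 3*(-5) = 10

10


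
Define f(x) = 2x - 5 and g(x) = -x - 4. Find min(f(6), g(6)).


f(6) = 7
g(6) = -10
min = -10

-10


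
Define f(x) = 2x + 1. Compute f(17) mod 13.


f(17) = 35
35 mod 13 = 9

9


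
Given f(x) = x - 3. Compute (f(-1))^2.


f(-1) = -4
(-4)^2 = 16

16


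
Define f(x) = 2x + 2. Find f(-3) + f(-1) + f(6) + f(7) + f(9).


f(-3) = -4
f(-1) = 0
f(6) = 14
f(7) = 16
f(9) = 20
Sum = 46

46


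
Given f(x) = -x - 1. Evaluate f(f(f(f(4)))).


f(4) = -5
f(-5) = 4
f(4) = -5
f(-5) = 4

4


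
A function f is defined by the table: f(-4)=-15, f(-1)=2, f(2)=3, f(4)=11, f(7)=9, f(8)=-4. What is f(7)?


Reading from the table at x = 7

9


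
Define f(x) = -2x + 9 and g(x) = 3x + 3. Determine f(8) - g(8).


f(8) = -7
g(8) = 27
Difference = -34

-34


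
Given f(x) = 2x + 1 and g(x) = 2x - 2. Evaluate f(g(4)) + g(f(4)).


f(g(4)) = 13
g(f(4)) = 16
Sum = 29

29


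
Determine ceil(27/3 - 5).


4


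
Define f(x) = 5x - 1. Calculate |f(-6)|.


f(-6) = -31
|-31| = 31

31


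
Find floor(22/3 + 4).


22/3 = 7.3333
7.3333 + 4 = 11.3333
floor(11.3333) = 11

11


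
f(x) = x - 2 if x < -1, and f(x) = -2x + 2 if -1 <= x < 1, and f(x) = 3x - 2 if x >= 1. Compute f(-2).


-2 satisfies x < -1
f(-2) = -4

-4


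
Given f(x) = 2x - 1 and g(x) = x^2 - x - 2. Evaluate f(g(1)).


g(1) = -2
f(-2) = -5

-5


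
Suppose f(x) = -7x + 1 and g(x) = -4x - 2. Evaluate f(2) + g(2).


f(2) = -13
g(2) = -10
Sum = -23

-23


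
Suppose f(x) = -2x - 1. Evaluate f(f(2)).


f(2) = -5
f(-5) = 9

9


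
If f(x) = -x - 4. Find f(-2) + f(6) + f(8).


-24


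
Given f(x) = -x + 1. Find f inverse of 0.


1


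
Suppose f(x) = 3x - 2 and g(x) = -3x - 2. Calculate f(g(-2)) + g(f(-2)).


f(g(-2)) = 10
g(f(-2)) = 22
Sum = 32

32


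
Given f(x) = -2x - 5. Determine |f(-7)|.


f(-7) = 9
|9| = 9

9


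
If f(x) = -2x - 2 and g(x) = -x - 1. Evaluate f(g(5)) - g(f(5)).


-1


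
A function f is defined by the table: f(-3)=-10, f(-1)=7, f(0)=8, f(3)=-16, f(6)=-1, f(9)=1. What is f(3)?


Reading from the table at x = 3

-16


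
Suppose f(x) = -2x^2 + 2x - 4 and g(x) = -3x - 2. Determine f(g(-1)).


g(-1) = 1
f(1) = (-2)*(1)^2 + 2*(1) - 4 = -4

-4


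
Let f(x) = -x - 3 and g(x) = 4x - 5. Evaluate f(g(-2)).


g(-2) = -13
f(-13) = 10

10


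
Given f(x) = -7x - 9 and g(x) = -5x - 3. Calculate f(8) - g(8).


f(8) = -65
g(8) = -43
Difference = -22

-22


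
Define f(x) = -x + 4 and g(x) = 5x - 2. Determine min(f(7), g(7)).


f(7) = -3
g(7) = 33
min = -3

-3


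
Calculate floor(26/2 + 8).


21


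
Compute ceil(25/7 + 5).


25/7 = 3.5714
3.5714 + 5 = 8.5714
ceil(8.5714) = 9

9


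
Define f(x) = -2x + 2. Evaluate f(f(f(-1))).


f(-1) = 4
f(4) = -6
f(-6) = 14

14


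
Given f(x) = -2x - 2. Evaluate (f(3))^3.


f(3) = -8
(-8)^3 = -512

-512


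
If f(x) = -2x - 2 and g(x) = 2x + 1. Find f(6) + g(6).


f(6) = -14
g(6) = 13
Sum = -1

-1


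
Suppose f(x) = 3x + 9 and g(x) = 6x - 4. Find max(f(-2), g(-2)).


3


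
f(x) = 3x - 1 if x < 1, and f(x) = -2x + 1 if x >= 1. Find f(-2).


-2 satisfies x < 1
f(-2) = -7

-7


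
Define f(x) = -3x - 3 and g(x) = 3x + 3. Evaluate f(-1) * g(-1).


f(-1) = 0
g(-1) = 0
Product = 0

0


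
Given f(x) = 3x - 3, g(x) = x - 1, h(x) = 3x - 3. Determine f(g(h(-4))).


h(-4) = -15
g(-15) = -16
f(-16) = -51

-51


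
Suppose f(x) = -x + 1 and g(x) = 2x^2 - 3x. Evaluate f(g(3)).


-8


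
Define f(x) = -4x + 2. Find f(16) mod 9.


f(16) = -62
-62 mod 9 = 1

1


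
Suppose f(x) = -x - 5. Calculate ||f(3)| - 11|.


f(3) = -8
|-8| = 8
|8 - 11| = 3

3


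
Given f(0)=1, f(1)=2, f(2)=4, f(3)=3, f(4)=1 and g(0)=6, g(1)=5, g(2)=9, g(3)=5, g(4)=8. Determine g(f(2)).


f(2) = 4
g(4) = 8

8


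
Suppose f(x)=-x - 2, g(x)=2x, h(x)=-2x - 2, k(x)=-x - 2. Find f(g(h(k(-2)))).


k(-2) = 0
h(0) = -2
g(-2) = -4
f(-4) = 2

2


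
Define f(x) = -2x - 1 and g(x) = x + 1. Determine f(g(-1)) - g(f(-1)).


f(g(-1)) = -1
g(f(-1)) = 2
Difference = -3

-3


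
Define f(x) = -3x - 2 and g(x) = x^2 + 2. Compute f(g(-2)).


g(-2) = 6
f(6) = -20

-20


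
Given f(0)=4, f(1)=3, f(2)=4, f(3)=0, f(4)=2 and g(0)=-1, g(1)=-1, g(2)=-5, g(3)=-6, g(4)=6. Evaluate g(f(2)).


f(2) = 4
g(4) = 6

6


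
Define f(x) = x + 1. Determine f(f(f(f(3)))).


7


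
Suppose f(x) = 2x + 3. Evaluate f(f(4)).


f(4) = 11
f(11) = 25

25


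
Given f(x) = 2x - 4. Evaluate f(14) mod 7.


f(14) = 24
24 mod 7 = 3

3


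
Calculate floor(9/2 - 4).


9/2 = 4.5
4.5 - 4 = 0.5
floor(0.5) = 0

0


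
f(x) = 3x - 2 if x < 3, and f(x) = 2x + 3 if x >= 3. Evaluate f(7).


7 satisfies x >= 3
f(7) = 17

17


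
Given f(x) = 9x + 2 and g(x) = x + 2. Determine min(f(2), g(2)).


f(2) = 20
g(2) = 4
min = 4

4


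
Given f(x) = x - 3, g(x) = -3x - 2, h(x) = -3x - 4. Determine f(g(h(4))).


h(4) = -16
g(-16) = 46
f(46) = 43

43


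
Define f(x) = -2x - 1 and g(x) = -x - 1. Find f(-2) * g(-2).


f(-2) = 3
g(-2) = 1
Product = 3

3


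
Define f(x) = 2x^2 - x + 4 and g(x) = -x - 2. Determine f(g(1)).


g(1) = -3
f(-3) = 2*(-3)^2 - 1*(-3) + 4 = 25

25


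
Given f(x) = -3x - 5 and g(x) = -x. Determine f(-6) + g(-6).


f(-6) = 13
g(-6) = 6
Sum = 19

19


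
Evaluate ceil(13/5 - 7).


13/5 = 2.6
2.6 - 7 = -4.4
ceil(-4.4) = -4

-4


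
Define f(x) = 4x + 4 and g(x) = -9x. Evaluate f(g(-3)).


g(-3) = 27
f(27) = 112

112


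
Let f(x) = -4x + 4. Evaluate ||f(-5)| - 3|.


f(-5) = 24
|24| = 24
|24 - 3| = 21

21


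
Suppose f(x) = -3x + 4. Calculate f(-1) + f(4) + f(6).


f(-1) = 7
f(4) = -8
f(6) = -14
Sum = -15

-15


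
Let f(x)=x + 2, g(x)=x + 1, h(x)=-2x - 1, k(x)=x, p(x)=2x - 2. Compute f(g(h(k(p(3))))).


p(3) = 4
k(4) = 4
h(4) = -9
g(-9) = -8
f(-8) = -6

-6


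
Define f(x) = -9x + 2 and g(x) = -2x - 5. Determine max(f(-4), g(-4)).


38


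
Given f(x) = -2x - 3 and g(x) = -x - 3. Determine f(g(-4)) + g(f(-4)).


f(g(-4)) = -5
g(f(-4)) = -8
Sum = -13

-13


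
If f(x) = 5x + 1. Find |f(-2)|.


9


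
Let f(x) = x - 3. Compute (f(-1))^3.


f(-1) = -4
(-4)^3 = -64

-64


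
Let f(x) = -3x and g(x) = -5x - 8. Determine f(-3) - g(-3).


2


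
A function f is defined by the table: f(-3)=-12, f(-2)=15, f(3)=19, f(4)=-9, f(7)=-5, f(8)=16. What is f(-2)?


Reading from the table at x = -2

15


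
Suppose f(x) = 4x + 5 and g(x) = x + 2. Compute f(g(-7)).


g(-7) = -5
f(-5) = -15

-15


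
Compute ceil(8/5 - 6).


8/5 = 1.6
1.6 - 6 = -4.4
ceil(-4.4) = -4

-4


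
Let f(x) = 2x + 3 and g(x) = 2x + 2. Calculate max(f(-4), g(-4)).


f(-4) = -5
g(-4) = -6
max = -5

-5


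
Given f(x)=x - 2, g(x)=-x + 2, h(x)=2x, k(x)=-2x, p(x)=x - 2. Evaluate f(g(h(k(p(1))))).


p(1) = -1
k(-1) = 2
h(2) = 4
g(4) = -2
f(-2) = -4

-4


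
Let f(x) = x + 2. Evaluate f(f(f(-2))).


f(-2) = 0
f(0) = 2
f(2) = 4

4


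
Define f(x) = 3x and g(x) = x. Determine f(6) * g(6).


108


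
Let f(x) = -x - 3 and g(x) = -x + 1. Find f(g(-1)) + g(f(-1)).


f(g(-1)) = -5
g(f(-1)) = 3
Sum = -2

-2


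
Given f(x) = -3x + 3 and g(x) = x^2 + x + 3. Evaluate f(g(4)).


-66


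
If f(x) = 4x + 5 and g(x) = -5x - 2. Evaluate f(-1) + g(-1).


f(-1) = 1
g(-1) = 3
Sum = 4

4


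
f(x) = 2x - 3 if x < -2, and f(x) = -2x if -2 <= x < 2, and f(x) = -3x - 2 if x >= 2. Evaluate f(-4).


-4 satisfies x < -2
f(-4) = -11

-11


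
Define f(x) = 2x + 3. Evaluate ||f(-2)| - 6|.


f(-2) = -1
|-1| = 1
|1 - 6| = 5

5


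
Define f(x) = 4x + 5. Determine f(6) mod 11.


7


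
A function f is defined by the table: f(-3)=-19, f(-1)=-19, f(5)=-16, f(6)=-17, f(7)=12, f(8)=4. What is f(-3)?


Reading from the table at x = -3

-19


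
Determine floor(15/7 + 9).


11


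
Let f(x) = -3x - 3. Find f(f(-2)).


f(-2) = 3
f(3) = -12

-12


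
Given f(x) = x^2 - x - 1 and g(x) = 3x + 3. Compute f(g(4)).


g(4) = 15
f(15) = 1*(15)^2 - 1*(15) - 1 = 209

209


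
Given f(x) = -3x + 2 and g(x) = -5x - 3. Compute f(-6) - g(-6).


f(-6) = 20
g(-6) = 27
Difference = -7

-7


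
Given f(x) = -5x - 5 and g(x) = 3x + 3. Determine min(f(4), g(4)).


-25


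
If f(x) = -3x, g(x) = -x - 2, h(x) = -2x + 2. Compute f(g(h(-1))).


h(-1) = 4
g(4) = -6
f(-6) = 18

18


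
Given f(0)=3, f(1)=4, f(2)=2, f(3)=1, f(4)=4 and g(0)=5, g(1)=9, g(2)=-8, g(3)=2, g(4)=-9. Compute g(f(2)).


f(2) = 2
g(2) = -8

-8


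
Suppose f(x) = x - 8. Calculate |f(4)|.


4


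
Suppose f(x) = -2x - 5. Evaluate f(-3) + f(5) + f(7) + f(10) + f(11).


f(-3) = 1
f(5) = -15
f(7) = -19
f(10) = -25
f(11) = -27
Sum = -85

-85


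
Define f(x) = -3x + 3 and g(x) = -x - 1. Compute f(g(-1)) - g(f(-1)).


10


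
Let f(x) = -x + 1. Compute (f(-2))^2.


f(-2) = 3
(3)^2 = 9

9


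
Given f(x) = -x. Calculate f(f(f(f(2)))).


f(2) = -2
f(-2) = 2
f(2) = -2
f(-2) = 2

2


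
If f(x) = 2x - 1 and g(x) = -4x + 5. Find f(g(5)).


g(5) = -15
f(-15) = -31

-31


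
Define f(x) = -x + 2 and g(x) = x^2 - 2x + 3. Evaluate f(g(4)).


-9


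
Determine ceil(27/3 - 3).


27/3 = 9
9 - 3 = 6
ceil(6) = 6

6


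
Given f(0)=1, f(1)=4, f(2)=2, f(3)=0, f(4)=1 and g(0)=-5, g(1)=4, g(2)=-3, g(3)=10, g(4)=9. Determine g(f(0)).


f(0) = 1
g(1) = 4

4


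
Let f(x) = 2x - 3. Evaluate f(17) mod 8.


f(17) = 31
31 mod 8 = 7

7


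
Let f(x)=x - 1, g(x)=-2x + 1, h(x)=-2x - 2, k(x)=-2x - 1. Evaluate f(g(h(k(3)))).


k(3) = -7
h(-7) = 12
g(12) = -23
f(-23) = -24

-24


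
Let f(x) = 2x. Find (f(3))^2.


36


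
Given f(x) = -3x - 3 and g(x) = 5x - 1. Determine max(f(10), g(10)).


f(10) = -33
g(10) = 49
max = 49

49


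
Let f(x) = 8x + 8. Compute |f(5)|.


f(5) = 48
|48| = 48

48


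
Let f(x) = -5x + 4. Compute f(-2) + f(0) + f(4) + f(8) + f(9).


f(-2) = 14
f(0) = 4
f(4) = -16
f(8) = -36
f(9) = -41
Sum = -75

-75


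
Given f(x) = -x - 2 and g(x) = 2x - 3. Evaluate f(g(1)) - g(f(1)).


f(g(1)) = -1
g(f(1)) = -9
Difference = 8

8


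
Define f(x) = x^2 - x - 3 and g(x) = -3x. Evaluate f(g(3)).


g(3) = -9
f(-9) = 1*(-9)^2 - 1*(-9) - 3 = 87

87


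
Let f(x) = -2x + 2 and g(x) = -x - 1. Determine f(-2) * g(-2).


f(-2) = 6
g(-2) = 1
Product = 6

6


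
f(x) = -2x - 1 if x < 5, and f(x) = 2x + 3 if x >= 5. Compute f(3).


-7


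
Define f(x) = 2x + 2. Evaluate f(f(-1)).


f(-1) = 0
f(0) = 2

2


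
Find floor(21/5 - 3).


21/5 = 4.2
4.2 - 3 = 1.2
floor(1.2) = 1

1


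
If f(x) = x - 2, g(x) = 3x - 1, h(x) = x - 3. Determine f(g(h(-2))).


-18


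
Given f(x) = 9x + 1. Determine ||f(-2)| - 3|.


f(-2) = -17
|-17| = 17
|17 - 3| = 14

14


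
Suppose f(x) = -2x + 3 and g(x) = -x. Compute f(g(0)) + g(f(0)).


f(g(0)) = 3
g(f(0)) = -3
Sum = 0

0


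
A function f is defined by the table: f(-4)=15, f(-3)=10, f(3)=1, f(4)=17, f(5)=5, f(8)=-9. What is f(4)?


Reading from the table at x = 4

17


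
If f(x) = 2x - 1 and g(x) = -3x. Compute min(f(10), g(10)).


-30


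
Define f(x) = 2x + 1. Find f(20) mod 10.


f(20) = 41
41 mod 10 = 1

1


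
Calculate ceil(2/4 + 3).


4


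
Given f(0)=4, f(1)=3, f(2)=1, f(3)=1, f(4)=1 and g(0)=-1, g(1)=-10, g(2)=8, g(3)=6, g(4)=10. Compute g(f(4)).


f(4) = 1
g(1) = -10

-10


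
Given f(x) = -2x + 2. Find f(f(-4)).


f(-4) = 10
f(10) = -18

-18


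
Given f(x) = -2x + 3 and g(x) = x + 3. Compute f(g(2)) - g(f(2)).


f(g(2)) = -7
g(f(2)) = 2
Difference = -9

-9


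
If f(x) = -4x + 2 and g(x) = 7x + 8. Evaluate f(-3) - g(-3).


f(-3) = 14
g(-3) = -13
Difference = 27

27


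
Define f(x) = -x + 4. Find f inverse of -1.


Solve -x + 4 = -1
x = (-1 - 4) / (-1) = 5

5


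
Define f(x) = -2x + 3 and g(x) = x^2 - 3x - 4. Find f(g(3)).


g(3) = -4
f(-4) = 11

11


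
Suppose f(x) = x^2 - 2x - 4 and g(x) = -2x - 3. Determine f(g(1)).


g(1) = -5
f(-5) = 1*(-5)^2 - 2*(-5) - 4 = 31

31


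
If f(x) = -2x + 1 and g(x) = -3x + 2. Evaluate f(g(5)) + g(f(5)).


f(g(5)) = 27
g(f(5)) = 29
Sum = 56

56


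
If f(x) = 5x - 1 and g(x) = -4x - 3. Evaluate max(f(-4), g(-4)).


f(-4) = -21
g(-4) = 13
max = 13

13


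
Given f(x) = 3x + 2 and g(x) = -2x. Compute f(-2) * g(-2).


f(-2) = -4
g(-2) = 4
Product = -16

-16


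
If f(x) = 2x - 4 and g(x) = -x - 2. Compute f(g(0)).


-8


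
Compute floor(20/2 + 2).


12


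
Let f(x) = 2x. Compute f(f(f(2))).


f(2) = 4
f(4) = 8
f(8) = 16

16


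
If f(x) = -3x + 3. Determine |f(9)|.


f(9) = -24
|-24| = 24

24


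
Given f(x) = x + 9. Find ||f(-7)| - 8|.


f(-7) = 2
|2| = 2
|2 - 8| = 6

6


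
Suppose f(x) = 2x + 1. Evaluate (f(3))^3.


f(3) = 7
(7)^3 = 343

343


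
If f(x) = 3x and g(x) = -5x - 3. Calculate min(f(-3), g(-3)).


f(-3) = -9
g(-3) = 12
min = -9

-9


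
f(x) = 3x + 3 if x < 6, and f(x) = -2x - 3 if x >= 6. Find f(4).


4 satisfies x < 6
f(4) = 15

15


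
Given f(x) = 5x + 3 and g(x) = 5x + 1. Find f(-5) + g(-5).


f(-5) = -22
g(-5) = -24
Sum = -46

-46


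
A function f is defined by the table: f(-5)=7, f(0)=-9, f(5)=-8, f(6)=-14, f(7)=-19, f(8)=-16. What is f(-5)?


Reading from the table at x = -5

7


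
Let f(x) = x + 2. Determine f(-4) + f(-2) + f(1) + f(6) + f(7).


f(-4) = -2
f(-2) = 0
f(1) = 3
f(6) = 8
f(7) = 9
Sum = 18

18


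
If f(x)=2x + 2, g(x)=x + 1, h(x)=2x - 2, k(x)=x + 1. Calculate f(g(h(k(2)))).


k(2) = 3
h(3) = 4
g(4) = 5
f(5) = 12

12


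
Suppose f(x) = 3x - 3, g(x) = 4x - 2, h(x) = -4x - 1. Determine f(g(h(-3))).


123


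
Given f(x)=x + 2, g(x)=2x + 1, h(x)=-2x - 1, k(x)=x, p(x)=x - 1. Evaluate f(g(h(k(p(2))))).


p(2) = 1
k(1) = 1
h(1) = -3
g(-3) = -5
f(-5) = -3

-3


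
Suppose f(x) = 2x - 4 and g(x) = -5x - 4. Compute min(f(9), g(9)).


f(9) = 14
g(9) = -49
min = -49

-49


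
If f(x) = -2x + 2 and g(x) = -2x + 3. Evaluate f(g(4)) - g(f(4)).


f(g(4)) = 12
g(f(4)) = 15
Difference = -3

-3


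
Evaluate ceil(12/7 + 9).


12/7 = 1.7143
1.7143 + 9 = 10.7143
ceil(10.7143) = 11

11


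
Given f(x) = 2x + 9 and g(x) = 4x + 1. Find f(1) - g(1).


f(1) = 11
g(1) = 5
Difference = 6

6


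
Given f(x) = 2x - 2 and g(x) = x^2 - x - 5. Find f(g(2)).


g(2) = -3
f(-3) = -8

-8


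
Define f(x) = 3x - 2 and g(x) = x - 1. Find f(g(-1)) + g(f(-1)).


f(g(-1)) = -8
g(f(-1)) = -6
Sum = -14

-14


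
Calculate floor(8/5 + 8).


8/5 = 1.6
1.6 + 8 = 9.6
floor(9.6) = 9

9


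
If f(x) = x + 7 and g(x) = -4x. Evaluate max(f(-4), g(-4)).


f(-4) = 3
g(-4) = 16
max = 16

16


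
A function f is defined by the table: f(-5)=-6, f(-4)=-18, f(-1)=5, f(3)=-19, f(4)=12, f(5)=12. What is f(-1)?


Reading from the table at x = -1

5


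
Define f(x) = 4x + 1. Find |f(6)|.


f(6) = 25
|25| = 25

25


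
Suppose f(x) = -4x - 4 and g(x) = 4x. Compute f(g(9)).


g(9) = 36
f(36) = -148

-148


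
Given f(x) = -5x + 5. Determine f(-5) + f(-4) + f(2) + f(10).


f(-5) = 30
f(-4) = 25
f(2) = -5
f(10) = -45
Sum = 5

5


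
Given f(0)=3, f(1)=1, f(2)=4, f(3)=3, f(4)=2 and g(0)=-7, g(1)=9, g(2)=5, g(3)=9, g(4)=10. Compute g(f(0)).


9


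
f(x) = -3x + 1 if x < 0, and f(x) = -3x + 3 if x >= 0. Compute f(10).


10 satisfies x >= 0
f(10) = -27

-27


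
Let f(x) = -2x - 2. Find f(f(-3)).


-10


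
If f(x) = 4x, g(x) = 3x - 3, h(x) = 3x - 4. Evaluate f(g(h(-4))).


h(-4) = -16
g(-16) = -51
f(-51) = -204

-204


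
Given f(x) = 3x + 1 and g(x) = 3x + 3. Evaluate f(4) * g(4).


f(4) = 13
g(4) = 15
Product = 195

195


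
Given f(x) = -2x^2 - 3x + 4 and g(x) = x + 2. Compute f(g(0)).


-10


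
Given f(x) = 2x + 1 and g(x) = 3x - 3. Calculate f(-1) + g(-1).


f(-1) = -1
g(-1) = -6
Sum = -7

-7


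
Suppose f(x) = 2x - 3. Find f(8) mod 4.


f(8) = 13
13 mod 4 = 1

1


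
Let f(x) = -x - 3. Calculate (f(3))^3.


f(3) = -6
(-6)^3 = -216

-216


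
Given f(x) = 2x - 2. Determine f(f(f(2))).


f(2) = 2
f(2) = 2
f(2) = 2

2


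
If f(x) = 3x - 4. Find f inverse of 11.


Solve 3x - 4 = 11
x = (11 + 4) / 3 = 5

5


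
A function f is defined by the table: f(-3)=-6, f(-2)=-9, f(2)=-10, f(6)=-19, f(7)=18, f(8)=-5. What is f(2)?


Reading from the table at x = 2

-10


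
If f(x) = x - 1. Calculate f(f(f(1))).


f(1) = 0
f(0) = -1
f(-1) = -2

-2


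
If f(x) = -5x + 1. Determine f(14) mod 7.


f(14) = -69
-69 mod 7 = 1

1


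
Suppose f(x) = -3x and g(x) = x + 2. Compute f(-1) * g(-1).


f(-1) = 3
g(-1) = 1
Product = 3

3


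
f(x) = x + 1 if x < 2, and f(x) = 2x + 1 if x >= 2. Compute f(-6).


-6 satisfies x < 2
f(-6) = -5

-5


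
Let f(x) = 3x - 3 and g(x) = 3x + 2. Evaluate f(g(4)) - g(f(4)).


f(g(4)) = 39
g(f(4)) = 29
Difference = 10

10


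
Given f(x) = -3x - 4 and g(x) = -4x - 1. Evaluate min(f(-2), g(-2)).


2


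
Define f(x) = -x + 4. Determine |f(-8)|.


f(-8) = 12
|12| = 12

12


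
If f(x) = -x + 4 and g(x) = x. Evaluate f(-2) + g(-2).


4


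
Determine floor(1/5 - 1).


1/5 = 0.2
0.2 - 1 = -0.8
floor(-0.8) = -1

-1


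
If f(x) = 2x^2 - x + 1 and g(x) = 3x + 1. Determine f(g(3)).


g(3) = 10
f(10) = 2*(10)^2 - 1*(10) + 1 = 191

191


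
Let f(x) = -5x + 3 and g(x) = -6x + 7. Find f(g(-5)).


g(-5) = 37
f(37) = -182

-182


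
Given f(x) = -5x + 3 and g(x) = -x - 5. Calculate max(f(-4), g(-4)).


f(-4) = 23
g(-4) = -1
max = 23

23


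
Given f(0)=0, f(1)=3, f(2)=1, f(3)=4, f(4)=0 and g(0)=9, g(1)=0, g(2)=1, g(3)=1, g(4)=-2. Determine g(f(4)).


9


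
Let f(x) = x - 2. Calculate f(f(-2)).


f(-2) = -4
f(-4) = -6

-6


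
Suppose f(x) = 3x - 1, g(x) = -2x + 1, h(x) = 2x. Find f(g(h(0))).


h(0) = 0
g(0) = 1
f(1) = 2

2


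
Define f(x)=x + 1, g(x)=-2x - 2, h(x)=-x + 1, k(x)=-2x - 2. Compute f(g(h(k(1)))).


k(1) = -4
h(-4) = 5
g(5) = -12
f(-12) = -11

-11


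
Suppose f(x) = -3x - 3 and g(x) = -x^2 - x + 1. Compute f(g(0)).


g(0) = 1
f(1) = -6

-6


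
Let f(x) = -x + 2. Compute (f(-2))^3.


f(-2) = 4
(4)^3 = 64

64


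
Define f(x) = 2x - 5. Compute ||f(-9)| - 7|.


16


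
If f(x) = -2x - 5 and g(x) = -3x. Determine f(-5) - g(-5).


-10


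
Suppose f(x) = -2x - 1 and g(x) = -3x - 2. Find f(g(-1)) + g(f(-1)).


f(g(-1)) = -3
g(f(-1)) = -5
Sum = -8

-8


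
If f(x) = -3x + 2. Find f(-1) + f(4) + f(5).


f(-1) = 5
f(4) = -10
f(5) = -13
Sum = -18

-18


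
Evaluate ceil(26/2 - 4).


26/2 = 13
13 - 4 = 9
ceil(9) = 9

9


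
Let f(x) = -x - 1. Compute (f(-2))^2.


f(-2) = 1
(1)^2 = 1

1


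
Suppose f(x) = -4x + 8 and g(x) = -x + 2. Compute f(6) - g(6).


f(6) = -16
g(6) = -4
Difference = -12

-12


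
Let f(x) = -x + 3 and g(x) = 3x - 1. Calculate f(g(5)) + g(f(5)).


f(g(5)) = -11
g(f(5)) = -7
Sum = -18

-18


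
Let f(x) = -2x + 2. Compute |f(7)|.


f(7) = -12
|-12| = 12

12


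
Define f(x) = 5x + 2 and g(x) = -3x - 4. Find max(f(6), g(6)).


f(6) = 32
g(6) = -22
max = 32

32


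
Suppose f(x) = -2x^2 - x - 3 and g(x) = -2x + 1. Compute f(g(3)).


g(3) = -5
f(-5) = (-2)*(-5)^2 - 1*(-5) - 3 = -48

-48


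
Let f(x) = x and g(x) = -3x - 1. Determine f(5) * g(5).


f(5) = 5
g(5) = -16
Product = -80

-80


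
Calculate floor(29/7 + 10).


29/7 = 4.1429
4.1429 + 10 = 14.1429
floor(14.1429) = 14

14


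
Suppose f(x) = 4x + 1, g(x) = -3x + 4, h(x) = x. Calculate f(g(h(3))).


h(3) = 3
g(3) = -5
f(-5) = -19

-19


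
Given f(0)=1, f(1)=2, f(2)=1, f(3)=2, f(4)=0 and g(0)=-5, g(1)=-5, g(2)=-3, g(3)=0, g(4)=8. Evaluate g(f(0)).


f(0) = 1
g(1) = -5

-5


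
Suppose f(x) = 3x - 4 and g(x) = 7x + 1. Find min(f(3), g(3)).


f(3) = 5
g(3) = 22
min = 5

5


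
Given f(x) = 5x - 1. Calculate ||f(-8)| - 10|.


f(-8) = -41
|-41| = 41
|41 - 10| = 31

31


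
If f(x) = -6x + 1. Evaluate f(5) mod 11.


f(5) = -29
-29 mod 11 = 4

4


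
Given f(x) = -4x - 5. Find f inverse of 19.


Solve -4x - 5 = 19
x = (19 + 5) / (-4) = -6

-6


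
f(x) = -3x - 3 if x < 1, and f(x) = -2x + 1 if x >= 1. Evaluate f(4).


4 satisfies x >= 1
f(4) = -7

-7


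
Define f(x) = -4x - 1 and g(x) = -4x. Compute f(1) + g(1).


f(1) = -5
g(1) = -4
Sum = -9

-9


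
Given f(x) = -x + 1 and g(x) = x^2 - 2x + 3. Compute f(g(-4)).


g(-4) = 27
f(27) = -26

-26


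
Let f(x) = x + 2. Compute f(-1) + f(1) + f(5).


f(-1) = 1
f(1) = 3
f(5) = 7
Sum = 11

11


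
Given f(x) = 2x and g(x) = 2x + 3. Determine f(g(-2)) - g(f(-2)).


f(g(-2)) = -2
g(f(-2)) = -5
Difference = 3

3


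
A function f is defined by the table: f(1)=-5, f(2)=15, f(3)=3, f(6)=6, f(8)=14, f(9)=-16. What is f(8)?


14


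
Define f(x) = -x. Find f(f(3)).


f(3) = -3
f(-3) = 3

3


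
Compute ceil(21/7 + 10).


21/7 = 3
3 + 10 = 13
ceil(13) = 13

13


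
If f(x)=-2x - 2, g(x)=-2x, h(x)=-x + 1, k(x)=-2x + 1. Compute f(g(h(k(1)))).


k(1) = -1
h(-1) = 2
g(2) = -4
f(-4) = 6

6


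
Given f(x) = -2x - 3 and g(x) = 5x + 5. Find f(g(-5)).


37


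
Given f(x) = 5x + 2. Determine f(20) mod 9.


f(20) = 102
102 mod 9 = 3

3


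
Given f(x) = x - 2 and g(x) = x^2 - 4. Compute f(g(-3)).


3


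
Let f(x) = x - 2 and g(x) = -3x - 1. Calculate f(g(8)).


g(8) = -25
f(-25) = -27

-27


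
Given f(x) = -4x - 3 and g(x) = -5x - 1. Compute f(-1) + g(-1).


f(-1) = 1
g(-1) = 4
Sum = 5

5


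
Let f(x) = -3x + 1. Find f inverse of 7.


-2


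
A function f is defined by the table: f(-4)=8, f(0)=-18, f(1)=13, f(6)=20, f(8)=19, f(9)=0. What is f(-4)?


Reading from the table at x = -4

8


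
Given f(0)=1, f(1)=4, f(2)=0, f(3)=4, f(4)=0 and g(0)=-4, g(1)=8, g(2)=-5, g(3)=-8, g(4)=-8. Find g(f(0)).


f(0) = 1
g(1) = 8

8


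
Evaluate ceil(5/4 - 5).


5/4 = 1.25
1.25 - 5 = -3.75
ceil(-3.75) = -3

-3


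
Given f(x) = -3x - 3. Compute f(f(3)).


f(3) = -12
f(-12) = 33

33


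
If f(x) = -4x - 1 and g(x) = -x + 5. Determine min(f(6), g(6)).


-25


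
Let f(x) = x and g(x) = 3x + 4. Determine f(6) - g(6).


f(6) = 6
g(6) = 22
Difference = -16

-16


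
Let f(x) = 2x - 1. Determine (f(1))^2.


f(1) = 1
(1)^2 = 1

1


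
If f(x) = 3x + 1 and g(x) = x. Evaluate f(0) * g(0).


f(0) = 1
g(0) = 0
Product = 0

0


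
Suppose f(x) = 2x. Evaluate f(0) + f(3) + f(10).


f(0) = 0
f(3) = 6
f(10) = 20
Sum = 26

26


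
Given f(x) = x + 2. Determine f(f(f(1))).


f(1) = 3
f(3) = 5
f(5) = 7

7


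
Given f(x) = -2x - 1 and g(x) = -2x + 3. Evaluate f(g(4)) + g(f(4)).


f(g(4)) = 9
g(f(4)) = 21
Sum = 30

30


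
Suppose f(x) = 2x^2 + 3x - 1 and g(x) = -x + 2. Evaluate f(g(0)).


g(0) = 2
f(2) = 2*(2)^2 + 3*(2) - 1 = 13

13


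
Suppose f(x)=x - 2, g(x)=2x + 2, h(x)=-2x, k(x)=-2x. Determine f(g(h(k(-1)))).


k(-1) = 2
h(2) = -4
g(-4) = -6
f(-6) = -8

-8


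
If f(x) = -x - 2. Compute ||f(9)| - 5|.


f(9) = -11
|-11| = 11
|11 - 5| = 6

6


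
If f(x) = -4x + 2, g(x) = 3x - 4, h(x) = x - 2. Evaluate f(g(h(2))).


h(2) = 0
g(0) = -4
f(-4) = 18

18


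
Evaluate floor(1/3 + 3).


1/3 = 0.3333
0.3333 + 3 = 3.3333
floor(3.3333) = 3

3


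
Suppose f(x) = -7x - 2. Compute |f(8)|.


f(8) = -58
|-58| = 58

58


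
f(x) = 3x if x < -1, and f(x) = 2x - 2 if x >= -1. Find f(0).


-2


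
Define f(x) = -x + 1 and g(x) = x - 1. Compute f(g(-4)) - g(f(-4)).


f(g(-4)) = 6
g(f(-4)) = 4
Difference = 2

2


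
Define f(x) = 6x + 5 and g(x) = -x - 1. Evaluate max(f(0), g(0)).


5


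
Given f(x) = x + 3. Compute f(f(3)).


f(3) = 6
f(6) = 9

9


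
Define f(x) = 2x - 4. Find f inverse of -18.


Solve 2x - 4 = -18
x = (-18 + 4) / 2 = -7

-7


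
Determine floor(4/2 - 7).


4/2 = 2
2 - 7 = -5
floor(-5) = -5

-5


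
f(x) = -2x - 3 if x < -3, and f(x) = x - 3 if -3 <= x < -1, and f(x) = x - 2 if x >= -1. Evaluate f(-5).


-5 satisfies x < -3
f(-5) = 7

7


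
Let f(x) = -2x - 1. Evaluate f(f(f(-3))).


f(-3) = 5
f(5) = -11
f(-11) = 21

21


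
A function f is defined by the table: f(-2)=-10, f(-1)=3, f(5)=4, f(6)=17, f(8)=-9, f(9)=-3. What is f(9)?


Reading from the table at x = 9

-3


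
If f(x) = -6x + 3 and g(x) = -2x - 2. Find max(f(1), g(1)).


-3


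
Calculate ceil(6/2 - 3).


6/2 = 3
3 - 3 = 0
ceil(0) = 0

0


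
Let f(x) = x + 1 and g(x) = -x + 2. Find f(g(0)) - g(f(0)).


f(g(0)) = 3
g(f(0)) = 1
Difference = 2

2


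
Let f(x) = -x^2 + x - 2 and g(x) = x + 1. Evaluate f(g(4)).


-22


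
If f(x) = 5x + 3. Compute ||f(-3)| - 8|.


4


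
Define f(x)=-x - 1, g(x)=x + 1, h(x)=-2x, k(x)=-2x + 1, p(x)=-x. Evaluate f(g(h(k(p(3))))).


p(3) = -3
k(-3) = 7
h(7) = -14
g(-14) = -13
f(-13) = 12

12


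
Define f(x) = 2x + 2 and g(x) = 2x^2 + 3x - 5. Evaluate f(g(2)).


g(2) = 9
f(9) = 20

20


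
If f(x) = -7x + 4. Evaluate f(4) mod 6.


f(4) = -24
-24 mod 6 = 0

0


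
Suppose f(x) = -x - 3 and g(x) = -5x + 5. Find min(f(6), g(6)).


f(6) = -9
g(6) = -25
min = -25

-25


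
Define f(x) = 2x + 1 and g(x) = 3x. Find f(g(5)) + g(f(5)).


f(g(5)) = 31
g(f(5)) = 33
Sum = 64

64


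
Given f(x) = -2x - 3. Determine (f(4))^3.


-1331


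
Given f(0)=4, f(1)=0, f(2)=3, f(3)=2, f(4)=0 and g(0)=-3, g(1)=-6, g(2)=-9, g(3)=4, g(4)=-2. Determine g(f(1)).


f(1) = 0
g(0) = -3

-3


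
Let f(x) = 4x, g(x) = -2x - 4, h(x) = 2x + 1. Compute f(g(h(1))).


h(1) = 3
g(3) = -10
f(-10) = -40

-40


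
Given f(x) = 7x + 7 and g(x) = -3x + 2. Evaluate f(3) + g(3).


f(3) = 28
g(3) = -7
Sum = 21

21


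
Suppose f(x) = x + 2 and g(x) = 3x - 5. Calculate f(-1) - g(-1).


9


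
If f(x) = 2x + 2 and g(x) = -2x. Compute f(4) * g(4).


f(4) = 10
g(4) = -8
Product = -80

-80


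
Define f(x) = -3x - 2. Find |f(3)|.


f(3) = -11
|-11| = 11

11


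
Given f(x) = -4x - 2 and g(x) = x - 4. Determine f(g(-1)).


g(-1) = -5
f(-5) = 18

18


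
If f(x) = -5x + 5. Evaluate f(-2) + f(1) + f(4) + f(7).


f(-2) = 15
f(1) = 0
f(4) = -15
f(7) = -30
Sum = -30

-30


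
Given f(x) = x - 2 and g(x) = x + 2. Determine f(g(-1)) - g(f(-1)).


f(g(-1)) = -1
g(f(-1)) = -1
Difference = 0

0


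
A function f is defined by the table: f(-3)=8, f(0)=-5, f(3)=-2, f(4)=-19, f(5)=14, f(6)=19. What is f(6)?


Reading from the table at x = 6

19


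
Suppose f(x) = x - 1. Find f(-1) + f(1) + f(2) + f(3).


f(-1) = -2
f(1) = 0
f(2) = 1
f(3) = 2
Sum = 1

1


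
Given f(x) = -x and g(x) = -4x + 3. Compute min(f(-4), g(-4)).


4


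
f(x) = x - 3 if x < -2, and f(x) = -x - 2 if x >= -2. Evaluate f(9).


9 satisfies x >= -2
f(9) = -11

-11


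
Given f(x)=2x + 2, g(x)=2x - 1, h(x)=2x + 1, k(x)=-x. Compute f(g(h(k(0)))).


4


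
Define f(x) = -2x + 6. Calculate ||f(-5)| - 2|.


f(-5) = 16
|16| = 16
|16 - 2| = 14

14


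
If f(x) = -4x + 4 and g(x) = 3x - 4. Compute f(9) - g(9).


f(9) = -32
g(9) = 23
Difference = -55

-55


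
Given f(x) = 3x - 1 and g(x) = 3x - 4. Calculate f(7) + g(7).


f(7) = 20
g(7) = 17
Sum = 37

37


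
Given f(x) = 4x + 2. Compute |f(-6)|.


f(-6) = -22
|-22| = 22

22
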